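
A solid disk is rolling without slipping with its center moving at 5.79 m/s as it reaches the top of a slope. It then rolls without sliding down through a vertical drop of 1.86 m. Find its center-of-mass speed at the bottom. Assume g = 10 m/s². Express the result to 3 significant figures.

The moment of inertia is (1/2)MR², giving k ≡ I/(MR²) = 0.5.
Pure rolling means v = ωR; then KE = ½Mv² + ½I(v/R)² = ½(1+k)Mv² = (3/4)Mv².
Energy conservation: (3/4)Mv₀² + Mgh = (3/4)Mv², so v² = v₀² + 2gh/(1+k).
v = √(5.79² + 2×10×1.86/1.5) = √58.32 ≈ 7.64 m/s.

v ≈ 7.64 m/s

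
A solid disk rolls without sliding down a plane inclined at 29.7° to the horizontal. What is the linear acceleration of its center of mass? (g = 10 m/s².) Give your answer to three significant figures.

a ≈ 3.30 m/s²

The moment of inertia is (1/2)MR², giving k ≡ I/(MR²) = 0.5.
Along the incline Mg sinθ − f = Ma, and torque about the center fR = Iα = kMR²(a/R) gives f = kMa.
Eliminating f: Mg sinθ = (1+k)Ma, so a = g sinθ/(1+k) = 10 × sin29.7° / 1.5 ≈ 3.30 m/s².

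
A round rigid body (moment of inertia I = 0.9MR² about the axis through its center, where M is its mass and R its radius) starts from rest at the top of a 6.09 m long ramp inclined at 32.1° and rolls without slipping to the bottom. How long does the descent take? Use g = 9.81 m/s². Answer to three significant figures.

t ≈ 2.11 s

The moment of inertia is 0.9MR², giving k ≡ I/(MR²) = 0.9.
Translational: Mg sinθ − f = Ma. Rotational about the CM: fR = Iα = kMRa, so f = kMa.
Hence a = g sinθ/(1+k) = 9.81×sin32.1°/1.9 = 2.744 m/s².
With constant a from rest, t = √(2L/a) = √(2·6.09/2.744) ≈ 2.11 s.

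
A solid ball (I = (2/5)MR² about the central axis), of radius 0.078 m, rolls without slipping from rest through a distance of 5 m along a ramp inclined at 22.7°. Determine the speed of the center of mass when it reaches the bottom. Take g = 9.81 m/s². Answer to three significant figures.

v ≈ 5.20 m/s

For this body I = (2/5)MR², i.e. k = I/(MR²) = 0.4.
Pure rolling means v = ωR; then KE = ½Mv² + ½I(v/R)² = ½(1+k)Mv² = (7/10)Mv².
The vertical drop is h = L sinθ = 5 × sin22.7° = 1.93 m.
Energy conservation: Mgh = (7/10)Mv², so v = √(2gh/(1+k)) = √(2 × 9.81 × 1.93 / 1.4) ≈ 5.20 m/s.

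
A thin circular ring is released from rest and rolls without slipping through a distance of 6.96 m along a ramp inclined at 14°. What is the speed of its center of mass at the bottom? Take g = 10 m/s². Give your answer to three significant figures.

The moment of inertia is MR², giving k ≡ I/(MR²) = 1.
Rolling without slipping gives ω = v/R, so the total kinetic energy is ½Mv² + ½Iω² = ½(1+k)Mv² = Mv².
The vertical drop is h = L sinθ = 6.96 × sin14° = 1.684 m.
Energy conservation: Mgh = Mv², so v = √(2gh/(1+k)) = √(2 × 10 × 1.684 / 2) ≈ 4.10 m/s.

v ≈ 4.10 m/s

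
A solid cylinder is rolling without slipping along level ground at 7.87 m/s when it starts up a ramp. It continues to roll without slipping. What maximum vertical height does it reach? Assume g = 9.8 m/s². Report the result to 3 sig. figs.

h ≈ 4.74 m

With I = (1/2)MR², the ratio k = I/(MR²) is 0.5.
Rolling without slipping gives ω = v/R, so the total kinetic energy is ½Mv² + ½Iω² = ½(1+k)Mv² = (3/4)Mv².
All of this converts to potential energy at the highest point: (3/4)Mv₀² = Mgh.
Thus h = (1+k)v₀²/(2g) = 1.5 × 7.87² / (2 × 9.8) ≈ 4.74 m.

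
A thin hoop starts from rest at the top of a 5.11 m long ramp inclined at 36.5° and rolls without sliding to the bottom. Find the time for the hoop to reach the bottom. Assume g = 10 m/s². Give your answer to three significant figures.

For this body I = MR², i.e. k = I/(MR²) = 1.
Newton's second law down the slope: Mg sinθ − f = Ma. The torque equation fR = Iα (with α = a/R) gives f = kMa.
Hence a = g sinθ/(1+k) = 10×sin36.5°/2 = 2.974 m/s².
Starting from rest, L = ½at², so t = √(2L/a) = √(2×5.11/2.974) ≈ 1.85 s.

t ≈ 1.85 s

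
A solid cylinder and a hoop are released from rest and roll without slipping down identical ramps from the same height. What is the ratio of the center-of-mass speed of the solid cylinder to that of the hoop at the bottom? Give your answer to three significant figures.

Each satisfies Mgh = ½(1+k)Mv² with k = I/(MR²), so v ∝ 1/√(1+k).
For the solid cylinder k = 0.5; for the hoop k = 1.
v₁/v₂ = √((1+k₂)/(1+k₁)) = √(2/1.5) ≈ 1.15.

v_ratio ≈ 1.15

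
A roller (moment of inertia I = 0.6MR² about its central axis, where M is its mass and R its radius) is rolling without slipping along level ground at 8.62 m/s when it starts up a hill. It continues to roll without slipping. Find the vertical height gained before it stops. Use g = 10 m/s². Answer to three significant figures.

h ≈ 5.94 m

For this body I = 0.6MR², i.e. k = I/(MR²) = 0.6.
Since it rolls without slipping, ω = v/R and KE = ½Mv² + ½Iω² = ½(1+k)Mv² = (4/5)Mv².
At the top the kinetic energy is zero, so (4/5)Mv₀² = Mgh.
Thus h = (1+k)v₀²/(2g) = 1.6 × 8.62² / (2 × 10) ≈ 5.94 m.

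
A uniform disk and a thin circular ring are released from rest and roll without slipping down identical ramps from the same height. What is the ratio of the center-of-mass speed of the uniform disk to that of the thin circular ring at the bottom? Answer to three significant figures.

Each satisfies Mgh = ½(1+k)Mv² with k = I/(MR²), so v ∝ 1/√(1+k).
For the uniform disk k = 0.5; for the thin circular ring k = 1.
v₁/v₂ = √((1+k₂)/(1+k₁)) = √(2/1.5) ≈ 1.15.

v_ratio ≈ 1.15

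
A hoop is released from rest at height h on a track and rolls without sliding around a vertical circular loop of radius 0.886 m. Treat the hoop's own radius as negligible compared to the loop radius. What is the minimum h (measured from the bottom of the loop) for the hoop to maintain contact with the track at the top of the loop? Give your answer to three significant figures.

h_min ≈ 2.66 m

The moment of inertia is MR², giving k ≡ I/(MR²) = 1.
At the top of the loop, the minimum-contact condition is Mg = Mv_top²/r, so v_top² = gr.
With ω = v/R, the kinetic energy at speed v is ½(1+k)Mv² = Mv².
Energy conservation from release (height h) to the top (height 2r): Mgh = Mg(2r) + M·gr.
Thus h_min = 2r + (1+k)r/2 = r(2 + 2/2) = 0.886 × 3 ≈ 2.66 m.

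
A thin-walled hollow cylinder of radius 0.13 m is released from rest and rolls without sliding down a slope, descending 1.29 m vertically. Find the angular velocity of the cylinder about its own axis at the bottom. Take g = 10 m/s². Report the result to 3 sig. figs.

ω ≈ 27.6 rad/s

For this body I = MR², i.e. k = I/(MR²) = 1.
Rolling without slipping gives ω = v/R, so the total kinetic energy is ½Mv² + ½Iω² = ½(1+k)Mv² = Mv².
Energy conservation Mgh = ½(1+k)Mv² gives v = √(2gh/(1+k)) = √(2 × 10 × 1.29 / 2) = 3.592 m/s.
Then ω = v/R = 3.592 / 0.13 ≈ 27.6 rad/s.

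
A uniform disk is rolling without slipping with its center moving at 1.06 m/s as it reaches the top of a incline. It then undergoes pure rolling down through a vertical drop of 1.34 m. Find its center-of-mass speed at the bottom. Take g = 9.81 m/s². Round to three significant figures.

v ≈ 4.32 m/s

With I = (1/2)MR², the ratio k = I/(MR²) is 0.5.
Pure rolling means v = ωR; then KE = ½Mv² + ½I(v/R)² = ½(1+k)Mv² = (3/4)Mv².
Energy conservation: (3/4)Mv₀² + Mgh = (3/4)Mv², so v² = v₀² + 2gh/(1+k).
v = √(1.06² + 2×9.81×1.34/1.5) = √18.65 ≈ 4.32 m/s.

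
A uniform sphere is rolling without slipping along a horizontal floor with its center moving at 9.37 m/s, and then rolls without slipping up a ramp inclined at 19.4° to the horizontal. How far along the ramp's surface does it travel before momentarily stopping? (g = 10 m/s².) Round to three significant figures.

With I = (2/5)MR², the ratio k = I/(MR²) is 0.4.
The rolling condition ω = v/R makes the rotational term ½I(v/R)² = ½kMv², so KE_total = ½(1+k)Mv² = (7/10)Mv².
Setting this equal to Mgh gives the vertical rise h = (1+k)v₀²/(2g) = 1.4×9.37²/(2×10) = 6.146 m.
The distance along the slope is d = h/sinθ = 6.146/sin19.4° ≈ 18.5 m.

d ≈ 18.5 m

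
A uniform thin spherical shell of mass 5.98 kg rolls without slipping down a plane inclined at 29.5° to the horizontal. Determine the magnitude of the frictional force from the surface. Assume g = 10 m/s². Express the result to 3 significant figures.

f ≈ 11.8 N

For this body I = (2/3)MR², i.e. k = I/(MR²) = 2/3.
Translational: Mg sinθ − f = Ma. Rotational about the CM: fR = Iα = kMRa, so f = kMa.
Combining, a = g sinθ/(1+k) and f = kMa = kMg sinθ/(1+k).
f = (2/3) × 5.98 × 10 × sin29.5° / 1.667 ≈ 11.8 N.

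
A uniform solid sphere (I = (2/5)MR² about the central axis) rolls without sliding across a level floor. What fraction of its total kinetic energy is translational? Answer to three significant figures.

fraction ≈ 0.714

For this body I = (2/5)MR², i.e. k = I/(MR²) = 0.4.
With ω = v/R, KE_trans = ½Mv² and KE_rot = ½Iω² = ½kMv², so KE_total = ½(1+k)Mv².
The translational fraction is therefore 1/(1+k) = 1/1.4 ≈ 0.714.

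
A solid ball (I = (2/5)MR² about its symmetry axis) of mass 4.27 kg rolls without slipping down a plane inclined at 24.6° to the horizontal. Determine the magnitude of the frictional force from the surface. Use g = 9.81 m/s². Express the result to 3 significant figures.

With I = (2/5)MR², the ratio k = I/(MR²) is 0.4.
Translational: Mg sinθ − f = Ma. Rotational about the CM: fR = Iα = kMRa, so f = kMa.
Combining, a = g sinθ/(1+k) and f = kMa = kMg sinθ/(1+k).
f = 0.4 × 4.27 × 9.81 × sin24.6° / 1.4 ≈ 4.98 N.

f ≈ 4.98 N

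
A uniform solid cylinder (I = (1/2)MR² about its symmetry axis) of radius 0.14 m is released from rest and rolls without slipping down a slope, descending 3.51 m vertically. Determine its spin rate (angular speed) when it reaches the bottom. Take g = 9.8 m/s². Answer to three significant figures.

ω ≈ 48.4 rad/s

For this body I = (1/2)MR², i.e. k = I/(MR²) = 0.5.
Pure rolling means v = ωR; then KE = ½Mv² + ½I(v/R)² = ½(1+k)Mv² = (3/4)Mv².
Energy conservation Mgh = ½(1+k)Mv² gives v = √(2gh/(1+k)) = √(2 × 9.8 × 3.51 / 1.5) = 6.772 m/s.
Then ω = v/R = 6.772 / 0.14 ≈ 48.4 rad/s.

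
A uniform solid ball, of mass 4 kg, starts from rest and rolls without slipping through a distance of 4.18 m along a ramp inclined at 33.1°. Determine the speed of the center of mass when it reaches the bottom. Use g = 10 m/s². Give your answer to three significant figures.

The moment of inertia is (2/5)MR², giving k ≡ I/(MR²) = 0.4.
Rolling without slipping gives ω = v/R, so the total kinetic energy is ½Mv² + ½Iω² = ½(1+k)Mv² = (7/10)Mv².
The vertical drop is h = L sinθ = 4.18 × sin33.1° = 2.283 m.
Setting Mgh = (7/10)Mv² gives v = √(2gh/(1+k)) = √(2·10·2.283/1.4) ≈ 5.71 m/s.

v ≈ 5.71 m/s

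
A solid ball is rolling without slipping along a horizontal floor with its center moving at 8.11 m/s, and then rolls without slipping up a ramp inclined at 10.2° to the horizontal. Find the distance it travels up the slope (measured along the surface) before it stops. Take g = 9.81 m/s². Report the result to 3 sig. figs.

d ≈ 26.5 m

Here I = (2/5)MR², so the shape factor k = I/(MR²) = 0.4.
Rolling without slipping gives ω = v/R, so the total kinetic energy is ½Mv² + ½Iω² = ½(1+k)Mv² = (7/10)Mv².
Setting this equal to Mgh gives the vertical rise h = (1+k)v₀²/(2g) = 1.4×8.11²/(2×9.81) = 4.693 m.
Along the incline, d = h/sinθ = 4.693/sin10.2° ≈ 26.5 m.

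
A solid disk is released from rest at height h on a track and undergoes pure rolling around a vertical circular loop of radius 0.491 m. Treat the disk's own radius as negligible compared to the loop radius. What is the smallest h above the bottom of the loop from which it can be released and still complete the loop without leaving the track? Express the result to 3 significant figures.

The moment of inertia is (1/2)MR², giving k ≡ I/(MR²) = 0.5.
At the top of the loop, the minimum-contact condition is Mg = Mv_top²/r, so v_top² = gr.
With ω = v/R, the kinetic energy at speed v is ½(1+k)Mv² = (3/4)Mv².
Energy conservation from release (height h) to the top (height 2r): Mgh = Mg(2r) + (3/4)M·gr.
Thus h_min = 2r + (1+k)r/2 = r(2 + 1.5/2) = 0.491 × 2.75 ≈ 1.35 m.

h_min ≈ 1.35 m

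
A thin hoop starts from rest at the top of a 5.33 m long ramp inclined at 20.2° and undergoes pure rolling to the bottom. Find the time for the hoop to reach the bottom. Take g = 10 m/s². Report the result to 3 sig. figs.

For this body I = MR², i.e. k = I/(MR²) = 1.
Newton's second law down the slope: Mg sinθ − f = Ma. The torque equation fR = Iα (with α = a/R) gives f = kMa.
Hence a = g sinθ/(1+k) = 10×sin20.2°/2 = 1.726 m/s².
With constant a from rest, t = √(2L/a) = √(2·5.33/1.726) ≈ 2.48 s.

t ≈ 2.48 s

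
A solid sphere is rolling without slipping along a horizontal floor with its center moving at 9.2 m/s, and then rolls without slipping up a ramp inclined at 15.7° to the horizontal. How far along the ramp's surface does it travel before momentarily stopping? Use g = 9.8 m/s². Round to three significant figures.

The moment of inertia is (2/5)MR², giving k ≡ I/(MR²) = 0.4.
Since it rolls without slipping, ω = v/R and KE = ½Mv² + ½Iω² = ½(1+k)Mv² = (7/10)Mv².
Setting this equal to Mgh gives the vertical rise h = (1+k)v₀²/(2g) = 1.4×9.2²/(2×9.8) = 6.046 m.
Along the incline, d = h/sinθ = 6.046/sin15.7° ≈ 22.3 m.

d ≈ 22.3 m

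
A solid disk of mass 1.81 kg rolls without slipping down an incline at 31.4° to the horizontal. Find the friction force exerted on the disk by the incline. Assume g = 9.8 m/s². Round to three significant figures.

f ≈ 3.08 N

For this body I = (1/2)MR², i.e. k = I/(MR²) = 0.5.
Translational: Mg sinθ − f = Ma. Rotational about the CM: fR = Iα = kMRa, so f = kMa.
Combining, a = g sinθ/(1+k) and f = kMa = kMg sinθ/(1+k).
f = 0.5 × 1.81 × 9.8 × sin31.4° / 1.5 ≈ 3.08 N.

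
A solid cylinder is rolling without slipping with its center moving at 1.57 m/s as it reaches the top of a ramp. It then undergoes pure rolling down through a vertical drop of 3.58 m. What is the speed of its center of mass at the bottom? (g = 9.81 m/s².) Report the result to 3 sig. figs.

v ≈ 7.02 m/s

Here I = (1/2)MR², so the shape factor k = I/(MR²) = 0.5.
Pure rolling means v = ωR; then KE = ½Mv² + ½I(v/R)² = ½(1+k)Mv² = (3/4)Mv².
Energy conservation: (3/4)Mv₀² + Mgh = (3/4)Mv², so v² = v₀² + 2gh/(1+k).
v = √(1.57² + 2×9.81×3.58/1.5) = √49.29 ≈ 7.02 m/s.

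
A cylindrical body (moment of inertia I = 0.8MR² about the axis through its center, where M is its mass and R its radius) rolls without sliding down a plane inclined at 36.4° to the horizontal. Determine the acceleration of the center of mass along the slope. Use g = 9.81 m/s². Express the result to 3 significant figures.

a ≈ 3.23 m/s²

Here I = 0.8MR², so the shape factor k = I/(MR²) = 0.8.
Newton's second law down the slope: Mg sinθ − f = Ma. The torque equation fR = Iα (with α = a/R) gives f = kMa.
Eliminating f: Mg sinθ = (1+k)Ma, so a = g sinθ/(1+k) = 9.81 × sin36.4° / 1.8 ≈ 3.23 m/s².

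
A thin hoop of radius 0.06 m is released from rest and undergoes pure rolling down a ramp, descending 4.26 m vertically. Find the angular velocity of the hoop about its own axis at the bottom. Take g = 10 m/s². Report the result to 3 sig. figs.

For this body I = MR², i.e. k = I/(MR²) = 1.
Pure rolling means v = ωR; then KE = ½Mv² + ½I(v/R)² = ½(1+k)Mv² = Mv².
Energy conservation Mgh = ½(1+k)Mv² gives v = √(2gh/(1+k)) = √(2 × 10 × 4.26 / 2) = 6.527 m/s.
The angular speed follows from ω = v/R = 6.527/0.06 ≈ 109 rad/s.

ω ≈ 109 rad/s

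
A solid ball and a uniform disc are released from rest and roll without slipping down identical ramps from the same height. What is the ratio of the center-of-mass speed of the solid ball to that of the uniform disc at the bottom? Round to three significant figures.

Each satisfies Mgh = ½(1+k)Mv² with k = I/(MR²), so v ∝ 1/√(1+k).
For the solid ball k = 0.4; for the uniform disc k = 0.5.
v₁/v₂ = √((1+k₂)/(1+k₁)) = √(1.5/1.4) ≈ 1.04.

v_ratio ≈ 1.04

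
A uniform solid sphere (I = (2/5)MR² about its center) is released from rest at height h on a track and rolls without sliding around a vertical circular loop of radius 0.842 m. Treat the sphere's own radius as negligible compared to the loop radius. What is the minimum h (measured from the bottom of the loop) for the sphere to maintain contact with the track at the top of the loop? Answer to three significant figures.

h_min ≈ 2.27 m

With I = (2/5)MR², the ratio k = I/(MR²) is 0.4.
At the top, contact is just lost when gravity alone supplies the centripetal force: Mg = Mv_top²/r, i.e. v_top² = gr.
With ω = v/R, the kinetic energy at speed v is ½(1+k)Mv² = (7/10)Mv².
Energy conservation from release (height h) to the top (height 2r): Mgh = Mg(2r) + (7/10)M·gr.
Thus h_min = 2r + (1+k)r/2 = r(2 + 1.4/2) = 0.842 × 2.7 ≈ 2.27 m.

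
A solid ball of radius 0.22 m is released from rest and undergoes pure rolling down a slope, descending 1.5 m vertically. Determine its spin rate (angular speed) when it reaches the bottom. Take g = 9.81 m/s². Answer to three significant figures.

ω ≈ 20.8 rad/s

The moment of inertia is (2/5)MR², giving k ≡ I/(MR²) = 0.4.
Pure rolling means v = ωR; then KE = ½Mv² + ½I(v/R)² = ½(1+k)Mv² = (7/10)Mv².
Energy conservation Mgh = ½(1+k)Mv² gives v = √(2gh/(1+k)) = √(2 × 9.81 × 1.5 / 1.4) = 4.585 m/s.
Then ω = v/R = 4.585 / 0.22 ≈ 20.8 rad/s.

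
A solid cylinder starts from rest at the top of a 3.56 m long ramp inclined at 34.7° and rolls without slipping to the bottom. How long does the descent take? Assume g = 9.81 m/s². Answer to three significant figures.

The moment of inertia is (1/2)MR², giving k ≡ I/(MR²) = 0.5.
Translational: Mg sinθ − f = Ma. Rotational about the CM: fR = Iα = kMRa, so f = kMa.
Hence a = g sinθ/(1+k) = 9.81×sin34.7°/1.5 = 3.723 m/s².
Starting from rest, L = ½at², so t = √(2L/a) = √(2×3.56/3.723) ≈ 1.38 s.

t ≈ 1.38 s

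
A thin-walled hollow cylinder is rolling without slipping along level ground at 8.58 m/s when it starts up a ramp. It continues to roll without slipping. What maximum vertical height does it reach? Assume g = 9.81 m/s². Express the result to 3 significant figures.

For this body I = MR², i.e. k = I/(MR²) = 1.
Since it rolls without slipping, ω = v/R and KE = ½Mv² + ½Iω² = ½(1+k)Mv² = Mv².
At the top the kinetic energy is zero, so Mv₀² = Mgh.
Thus h = (1+k)v₀²/(2g) = 2 × 8.58² / (2 × 9.81) ≈ 7.50 m.

h ≈ 7.50 m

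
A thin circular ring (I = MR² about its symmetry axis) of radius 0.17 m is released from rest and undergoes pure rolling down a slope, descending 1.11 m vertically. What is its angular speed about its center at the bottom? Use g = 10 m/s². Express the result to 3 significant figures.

With I = MR², the ratio k = I/(MR²) is 1.
Since it rolls without slipping, ω = v/R and KE = ½Mv² + ½Iω² = ½(1+k)Mv² = Mv².
Energy conservation Mgh = ½(1+k)Mv² gives v = √(2gh/(1+k)) = √(2 × 10 × 1.11 / 2) = 3.332 m/s.
The angular speed follows from ω = v/R = 3.332/0.17 ≈ 19.6 rad/s.

ω ≈ 19.6 rad/s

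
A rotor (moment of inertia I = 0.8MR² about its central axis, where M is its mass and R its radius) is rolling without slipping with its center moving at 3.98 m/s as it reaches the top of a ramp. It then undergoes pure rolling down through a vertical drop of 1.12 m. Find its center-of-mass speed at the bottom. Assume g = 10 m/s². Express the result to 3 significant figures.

For this body I = 0.8MR², i.e. k = I/(MR²) = 0.8.
Rolling without slipping gives ω = v/R, so the total kinetic energy is ½Mv² + ½Iω² = ½(1+k)Mv² = (9/10)Mv².
Energy conservation: (9/10)Mv₀² + Mgh = (9/10)Mv², so v² = v₀² + 2gh/(1+k).
v = √(3.98² + 2×10×1.12/1.8) = √28.28 ≈ 5.32 m/s.

v ≈ 5.32 m/s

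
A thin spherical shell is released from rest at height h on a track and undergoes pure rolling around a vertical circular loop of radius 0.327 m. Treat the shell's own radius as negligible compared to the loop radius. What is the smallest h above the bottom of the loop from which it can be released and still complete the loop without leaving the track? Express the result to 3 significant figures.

h_min ≈ 0.927 m

For this body I = (2/3)MR², i.e. k = I/(MR²) = 2/3.
At the top of the loop, the minimum-contact condition is Mg = Mv_top²/r, so v_top² = gr.
With ω = v/R, the kinetic energy at speed v is ½(1+k)Mv² = (5/6)Mv².
Energy conservation from release (height h) to the top (height 2r): Mgh = Mg(2r) + (5/6)M·gr.
Thus h_min = 2r + (1+k)r/2 = r(2 + 1.667/2) = 0.327 × 2.833 ≈ 0.927 m.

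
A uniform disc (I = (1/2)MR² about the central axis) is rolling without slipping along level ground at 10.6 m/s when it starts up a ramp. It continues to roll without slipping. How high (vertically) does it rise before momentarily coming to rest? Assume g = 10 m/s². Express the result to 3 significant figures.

h ≈ 8.43 m

Here I = (1/2)MR², so the shape factor k = I/(MR²) = 0.5.
The rolling condition ω = v/R makes the rotational term ½I(v/R)² = ½kMv², so KE_total = ½(1+k)Mv² = (3/4)Mv².
At the top the kinetic energy is zero, so (3/4)Mv₀² = Mgh.
Thus h = (1+k)v₀²/(2g) = 1.5 × 10.6² / (2 × 10) ≈ 8.43 m.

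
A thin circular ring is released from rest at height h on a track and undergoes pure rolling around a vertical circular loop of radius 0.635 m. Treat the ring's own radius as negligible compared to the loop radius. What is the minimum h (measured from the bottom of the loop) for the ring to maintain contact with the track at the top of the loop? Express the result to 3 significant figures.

h_min ≈ 1.91 m

With I = MR², the ratio k = I/(MR²) is 1.
At the top, contact is just lost when gravity alone supplies the centripetal force: Mg = Mv_top²/r, i.e. v_top² = gr.
With ω = v/R, the kinetic energy at speed v is ½(1+k)Mv² = Mv².
Energy conservation from release (height h) to the top (height 2r): Mgh = Mg(2r) + M·gr.
Thus h_min = 2r + (1+k)r/2 = r(2 + 2/2) = 0.635 × 3 ≈ 1.91 m.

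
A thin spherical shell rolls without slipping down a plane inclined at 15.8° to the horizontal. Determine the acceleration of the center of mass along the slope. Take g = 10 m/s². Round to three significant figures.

The moment of inertia is (2/3)MR², giving k ≡ I/(MR²) = 2/3.
Newton's second law down the slope: Mg sinθ − f = Ma. The torque equation fR = Iα (with α = a/R) gives f = kMa.
Eliminating f: Mg sinθ = (1+k)Ma, so a = g sinθ/(1+k) = 10 × sin15.8° / 1.667 ≈ 1.63 m/s².

a ≈ 1.63 m/s²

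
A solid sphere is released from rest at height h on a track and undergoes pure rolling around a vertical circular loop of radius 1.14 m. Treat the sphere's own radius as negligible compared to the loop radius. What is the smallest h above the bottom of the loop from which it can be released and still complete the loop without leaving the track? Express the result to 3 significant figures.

h_min ≈ 3.08 m

The moment of inertia is (2/5)MR², giving k ≡ I/(MR²) = 0.4.
At the top of the loop, the minimum-contact condition is Mg = Mv_top²/r, so v_top² = gr.
With ω = v/R, the kinetic energy at speed v is ½(1+k)Mv² = (7/10)Mv².
Energy conservation from release (height h) to the top (height 2r): Mgh = Mg(2r) + (7/10)M·gr.
Thus h_min = 2r + (1+k)r/2 = r(2 + 1.4/2) = 1.14 × 2.7 ≈ 3.08 m.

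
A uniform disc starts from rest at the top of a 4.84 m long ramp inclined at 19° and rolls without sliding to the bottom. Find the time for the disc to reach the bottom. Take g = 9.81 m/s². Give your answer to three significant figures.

t ≈ 2.13 s

For this body I = (1/2)MR², i.e. k = I/(MR²) = 0.5.
Along the incline Mg sinθ − f = Ma, and torque about the center fR = Iα = kMR²(a/R) gives f = kMa.
Hence a = g sinθ/(1+k) = 9.81×sin19°/1.5 = 2.129 m/s².
Starting from rest, L = ½at², so t = √(2L/a) = √(2×4.84/2.129) ≈ 2.13 s.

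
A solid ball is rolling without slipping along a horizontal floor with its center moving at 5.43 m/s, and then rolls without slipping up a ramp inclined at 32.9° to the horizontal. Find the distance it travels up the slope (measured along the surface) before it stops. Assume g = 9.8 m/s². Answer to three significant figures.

d ≈ 3.88 m

The moment of inertia is (2/5)MR², giving k ≡ I/(MR²) = 0.4.
The rolling condition ω = v/R makes the rotational term ½I(v/R)² = ½kMv², so KE_total = ½(1+k)Mv² = (7/10)Mv².
Setting this equal to Mgh gives the vertical rise h = (1+k)v₀²/(2g) = 1.4×5.43²/(2×9.8) = 2.106 m.
The distance along the slope is d = h/sinθ = 2.106/sin32.9° ≈ 3.88 m.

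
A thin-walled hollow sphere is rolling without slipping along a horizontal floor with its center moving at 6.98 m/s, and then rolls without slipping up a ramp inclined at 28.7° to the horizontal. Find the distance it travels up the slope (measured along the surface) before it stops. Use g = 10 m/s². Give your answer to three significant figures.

d ≈ 8.45 m

Here I = (2/3)MR², so the shape factor k = I/(MR²) = 2/3.
The rolling condition ω = v/R makes the rotational term ½I(v/R)² = ½kMv², so KE_total = ½(1+k)Mv² = (5/6)Mv².
Setting this equal to Mgh gives the vertical rise h = (1+k)v₀²/(2g) = 1.667×6.98²/(2×10) = 4.06 m.
Along the incline, d = h/sinθ = 4.06/sin28.7° ≈ 8.45 m.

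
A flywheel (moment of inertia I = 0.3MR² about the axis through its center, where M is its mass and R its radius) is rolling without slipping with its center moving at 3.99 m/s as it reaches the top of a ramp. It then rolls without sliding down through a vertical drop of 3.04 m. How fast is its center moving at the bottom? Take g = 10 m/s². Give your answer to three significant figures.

With I = 0.3MR², the ratio k = I/(MR²) is 0.3.
The rolling condition ω = v/R makes the rotational term ½I(v/R)² = ½kMv², so KE_total = ½(1+k)Mv² = (13/20)Mv².
Energy conservation: (13/20)Mv₀² + Mgh = (13/20)Mv², so v² = v₀² + 2gh/(1+k).
v = √(3.99² + 2×10×3.04/1.3) = √62.69 ≈ 7.92 m/s.

v ≈ 7.92 m/s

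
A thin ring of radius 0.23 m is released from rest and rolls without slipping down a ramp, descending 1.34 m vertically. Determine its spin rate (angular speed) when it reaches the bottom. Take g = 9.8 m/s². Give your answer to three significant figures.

The moment of inertia is MR², giving k ≡ I/(MR²) = 1.
Pure rolling means v = ωR; then KE = ½Mv² + ½I(v/R)² = ½(1+k)Mv² = Mv².
Energy conservation Mgh = ½(1+k)Mv² gives v = √(2gh/(1+k)) = √(2 × 9.8 × 1.34 / 2) = 3.624 m/s.
Then ω = v/R = 3.624 / 0.23 ≈ 15.8 rad/s.

ω ≈ 15.8 rad/s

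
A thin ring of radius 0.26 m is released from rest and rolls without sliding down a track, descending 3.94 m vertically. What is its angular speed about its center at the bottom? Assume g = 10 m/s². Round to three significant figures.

ω ≈ 24.1 rad/s

With I = MR², the ratio k = I/(MR²) is 1.
Rolling without slipping gives ω = v/R, so the total kinetic energy is ½Mv² + ½Iω² = ½(1+k)Mv² = Mv².
Energy conservation Mgh = ½(1+k)Mv² gives v = √(2gh/(1+k)) = √(2 × 10 × 3.94 / 2) = 6.277 m/s.
Then ω = v/R = 6.277 / 0.26 ≈ 24.1 rad/s.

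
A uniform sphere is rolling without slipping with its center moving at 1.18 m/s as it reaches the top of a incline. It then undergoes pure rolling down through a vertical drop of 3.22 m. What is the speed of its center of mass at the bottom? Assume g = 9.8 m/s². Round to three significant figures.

Here I = (2/5)MR², so the shape factor k = I/(MR²) = 0.4.
Rolling without slipping gives ω = v/R, so the total kinetic energy is ½Mv² + ½Iω² = ½(1+k)Mv² = (7/10)Mv².
Energy conservation: (7/10)Mv₀² + Mgh = (7/10)Mv², so v² = v₀² + 2gh/(1+k).
v = √(1.18² + 2×9.8×3.22/1.4) = √46.47 ≈ 6.82 m/s.

v ≈ 6.82 m/s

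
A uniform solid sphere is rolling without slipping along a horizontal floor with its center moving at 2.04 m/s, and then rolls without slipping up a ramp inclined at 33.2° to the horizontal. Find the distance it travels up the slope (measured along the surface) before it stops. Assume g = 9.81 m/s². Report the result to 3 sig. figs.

Here I = (2/5)MR², so the shape factor k = I/(MR²) = 0.4.
Pure rolling means v = ωR; then KE = ½Mv² + ½I(v/R)² = ½(1+k)Mv² = (7/10)Mv².
Setting this equal to Mgh gives the vertical rise h = (1+k)v₀²/(2g) = 1.4×2.04²/(2×9.81) = 0.297 m.
The distance along the slope is d = h/sinθ = 0.297/sin33.2° ≈ 0.542 m.

d ≈ 0.542 m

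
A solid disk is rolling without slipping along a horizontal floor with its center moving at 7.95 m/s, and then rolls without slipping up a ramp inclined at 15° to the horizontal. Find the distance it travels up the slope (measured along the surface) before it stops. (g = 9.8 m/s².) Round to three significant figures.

d ≈ 18.7 m

Here I = (1/2)MR², so the shape factor k = I/(MR²) = 0.5.
Rolling without slipping gives ω = v/R, so the total kinetic energy is ½Mv² + ½Iω² = ½(1+k)Mv² = (3/4)Mv².
Setting this equal to Mgh gives the vertical rise h = (1+k)v₀²/(2g) = 1.5×7.95²/(2×9.8) = 4.837 m.
Along the incline, d = h/sinθ = 4.837/sin15° ≈ 18.7 m.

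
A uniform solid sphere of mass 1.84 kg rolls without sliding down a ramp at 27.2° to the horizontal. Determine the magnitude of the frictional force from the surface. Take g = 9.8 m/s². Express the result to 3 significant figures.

With I = (2/5)MR², the ratio k = I/(MR²) is 0.4.
Translational: Mg sinθ − f = Ma. Rotational about the CM: fR = Iα = kMRa, so f = kMa.
Combining, a = g sinθ/(1+k) and f = kMa = kMg sinθ/(1+k).
f = 0.4 × 1.84 × 9.8 × sin27.2° / 1.4 ≈ 2.35 N.

f ≈ 2.35 N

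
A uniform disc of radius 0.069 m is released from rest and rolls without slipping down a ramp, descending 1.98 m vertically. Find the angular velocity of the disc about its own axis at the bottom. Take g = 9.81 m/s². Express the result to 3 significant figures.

Here I = (1/2)MR², so the shape factor k = I/(MR²) = 0.5.
Pure rolling means v = ωR; then KE = ½Mv² + ½I(v/R)² = ½(1+k)Mv² = (3/4)Mv².
Energy conservation Mgh = ½(1+k)Mv² gives v = √(2gh/(1+k)) = √(2 × 9.81 × 1.98 / 1.5) = 5.089 m/s.
Then ω = v/R = 5.089 / 0.069 ≈ 73.8 rad/s.

ω ≈ 73.8 rad/s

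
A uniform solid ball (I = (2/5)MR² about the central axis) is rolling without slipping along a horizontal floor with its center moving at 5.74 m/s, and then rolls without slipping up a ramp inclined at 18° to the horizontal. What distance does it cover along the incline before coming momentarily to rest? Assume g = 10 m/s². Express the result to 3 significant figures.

Here I = (2/5)MR², so the shape factor k = I/(MR²) = 0.4.
Pure rolling means v = ωR; then KE = ½Mv² + ½I(v/R)² = ½(1+k)Mv² = (7/10)Mv².
Setting this equal to Mgh gives the vertical rise h = (1+k)v₀²/(2g) = 1.4×5.74²/(2×10) = 2.306 m.
Along the incline, d = h/sinθ = 2.306/sin18° ≈ 7.46 m.

d ≈ 7.46 m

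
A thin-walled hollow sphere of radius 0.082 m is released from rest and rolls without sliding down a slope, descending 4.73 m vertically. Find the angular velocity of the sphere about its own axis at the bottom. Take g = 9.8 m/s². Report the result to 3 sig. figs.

ω ≈ 91.0 rad/s

Here I = (2/3)MR², so the shape factor k = I/(MR²) = 2/3.
The rolling condition ω = v/R makes the rotational term ½I(v/R)² = ½kMv², so KE_total = ½(1+k)Mv² = (5/6)Mv².
Energy conservation Mgh = ½(1+k)Mv² gives v = √(2gh/(1+k)) = √(2 × 9.8 × 4.73 / 1.667) = 7.458 m/s.
The angular speed follows from ω = v/R = 7.458/0.082 ≈ 91.0 rad/s.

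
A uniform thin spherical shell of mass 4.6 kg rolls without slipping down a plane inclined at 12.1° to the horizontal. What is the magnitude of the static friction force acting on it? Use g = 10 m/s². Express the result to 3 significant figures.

The moment of inertia is (2/3)MR², giving k ≡ I/(MR²) = 2/3.
Along the incline Mg sinθ − f = Ma, and torque about the center fR = Iα = kMR²(a/R) gives f = kMa.
Combining, a = g sinθ/(1+k) and f = kMa = kMg sinθ/(1+k).
f = (2/3) × 4.6 × 10 × sin12.1° / 1.667 ≈ 3.86 N.

f ≈ 3.86 N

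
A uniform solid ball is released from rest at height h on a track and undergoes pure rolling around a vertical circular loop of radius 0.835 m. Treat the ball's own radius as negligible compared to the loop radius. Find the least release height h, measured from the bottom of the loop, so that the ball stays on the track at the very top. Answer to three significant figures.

h_min ≈ 2.25 m

Here I = (2/5)MR², so the shape factor k = I/(MR²) = 0.4.
At the top, contact is just lost when gravity alone supplies the centripetal force: Mg = Mv_top²/r, i.e. v_top² = gr.
With ω = v/R, the kinetic energy at speed v is ½(1+k)Mv² = (7/10)Mv².
Energy conservation from release (height h) to the top (height 2r): Mgh = Mg(2r) + (7/10)M·gr.
Thus h_min = 2r + (1+k)r/2 = r(2 + 1.4/2) = 0.835 × 2.7 ≈ 2.25 m.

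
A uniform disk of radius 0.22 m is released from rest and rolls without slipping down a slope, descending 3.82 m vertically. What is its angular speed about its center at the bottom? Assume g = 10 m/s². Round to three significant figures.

ω ≈ 32.4 rad/s

For this body I = (1/2)MR², i.e. k = I/(MR²) = 0.5.
The rolling condition ω = v/R makes the rotational term ½I(v/R)² = ½kMv², so KE_total = ½(1+k)Mv² = (3/4)Mv².
Energy conservation Mgh = ½(1+k)Mv² gives v = √(2gh/(1+k)) = √(2 × 10 × 3.82 / 1.5) = 7.137 m/s.
Then ω = v/R = 7.137 / 0.22 ≈ 32.4 rad/s.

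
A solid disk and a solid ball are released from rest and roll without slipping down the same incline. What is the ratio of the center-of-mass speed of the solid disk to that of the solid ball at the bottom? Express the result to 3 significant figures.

Each satisfies Mgh = ½(1+k)Mv² with k = I/(MR²), so v ∝ 1/√(1+k).
For the solid disk k = 0.5; for the solid ball k = 0.4.
v₁/v₂ = √((1+k₂)/(1+k₁)) = √(1.4/1.5) ≈ 0.966.

v_ratio ≈ 0.966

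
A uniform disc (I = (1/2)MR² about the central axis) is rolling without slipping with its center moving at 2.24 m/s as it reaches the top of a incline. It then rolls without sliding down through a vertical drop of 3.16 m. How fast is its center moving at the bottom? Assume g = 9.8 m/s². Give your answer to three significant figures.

Here I = (1/2)MR², so the shape factor k = I/(MR²) = 0.5.
Since it rolls without slipping, ω = v/R and KE = ½Mv² + ½Iω² = ½(1+k)Mv² = (3/4)Mv².
Energy conservation: (3/4)Mv₀² + Mgh = (3/4)Mv², so v² = v₀² + 2gh/(1+k).
v = √(2.24² + 2×9.8×3.16/1.5) = √46.31 ≈ 6.81 m/s.

v ≈ 6.81 m/s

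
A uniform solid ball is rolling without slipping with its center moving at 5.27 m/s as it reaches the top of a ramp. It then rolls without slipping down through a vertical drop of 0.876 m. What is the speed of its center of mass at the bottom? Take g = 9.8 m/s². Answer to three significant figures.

v ≈ 6.33 m/s

Here I = (2/5)MR², so the shape factor k = I/(MR²) = 0.4.
Rolling without slipping gives ω = v/R, so the total kinetic energy is ½Mv² + ½Iω² = ½(1+k)Mv² = (7/10)Mv².
Energy conservation: (7/10)Mv₀² + Mgh = (7/10)Mv², so v² = v₀² + 2gh/(1+k).
v = √(5.27² + 2×9.8×0.876/1.4) = √40.04 ≈ 6.33 m/s.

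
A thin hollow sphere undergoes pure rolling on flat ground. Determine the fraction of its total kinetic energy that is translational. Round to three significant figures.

fraction ≈ 0.600

For this body I = (2/3)MR², i.e. k = I/(MR²) = 2/3.
Since ω = v/R, the translational part is ½Mv² and the rotational part is ½I(v/R)² = ½kMv²; the total is ½(1+k)Mv².
The translational fraction is therefore 1/(1+k) = 1/1.667 ≈ 0.600.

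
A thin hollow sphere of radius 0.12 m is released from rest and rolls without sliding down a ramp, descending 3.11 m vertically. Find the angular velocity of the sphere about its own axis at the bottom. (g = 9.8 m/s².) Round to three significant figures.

The moment of inertia is (2/3)MR², giving k ≡ I/(MR²) = 2/3.
Since it rolls without slipping, ω = v/R and KE = ½Mv² + ½Iω² = ½(1+k)Mv² = (5/6)Mv².
Energy conservation Mgh = ½(1+k)Mv² gives v = √(2gh/(1+k)) = √(2 × 9.8 × 3.11 / 1.667) = 6.048 m/s.
The angular speed follows from ω = v/R = 6.048/0.12 ≈ 50.4 rad/s.

ω ≈ 50.4 rad/s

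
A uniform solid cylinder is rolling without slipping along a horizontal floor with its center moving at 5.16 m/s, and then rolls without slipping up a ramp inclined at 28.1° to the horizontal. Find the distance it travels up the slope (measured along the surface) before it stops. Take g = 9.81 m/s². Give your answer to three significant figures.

The moment of inertia is (1/2)MR², giving k ≡ I/(MR²) = 0.5.
The rolling condition ω = v/R makes the rotational term ½I(v/R)² = ½kMv², so KE_total = ½(1+k)Mv² = (3/4)Mv².
Setting this equal to Mgh gives the vertical rise h = (1+k)v₀²/(2g) = 1.5×5.16²/(2×9.81) = 2.036 m.
The distance along the slope is d = h/sinθ = 2.036/sin28.1° ≈ 4.32 m.

d ≈ 4.32 m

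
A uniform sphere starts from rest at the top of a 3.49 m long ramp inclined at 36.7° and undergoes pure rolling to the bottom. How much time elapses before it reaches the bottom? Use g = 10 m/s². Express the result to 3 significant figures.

t ≈ 1.28 s

Here I = (2/5)MR², so the shape factor k = I/(MR²) = 0.4.
Along the incline Mg sinθ − f = Ma, and torque about the center fR = Iα = kMR²(a/R) gives f = kMa.
Hence a = g sinθ/(1+k) = 10×sin36.7°/1.4 = 4.269 m/s².
With constant a from rest, t = √(2L/a) = √(2·3.49/4.269) ≈ 1.28 s.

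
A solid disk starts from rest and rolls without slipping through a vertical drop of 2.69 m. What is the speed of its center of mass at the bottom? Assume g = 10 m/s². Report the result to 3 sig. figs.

v ≈ 5.99 m/s

For this body I = (1/2)MR², i.e. k = I/(MR²) = 0.5.
The rolling condition ω = v/R makes the rotational term ½I(v/R)² = ½kMv², so KE_total = ½(1+k)Mv² = (3/4)Mv².
Setting Mgh = (3/4)Mv² gives v = √(2gh/(1+k)) = √(2·10·2.69/1.5) ≈ 5.99 m/s.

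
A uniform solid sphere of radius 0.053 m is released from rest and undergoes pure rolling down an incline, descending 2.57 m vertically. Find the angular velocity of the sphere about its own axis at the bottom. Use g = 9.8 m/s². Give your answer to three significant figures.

With I = (2/5)MR², the ratio k = I/(MR²) is 0.4.
Since it rolls without slipping, ω = v/R and KE = ½Mv² + ½Iω² = ½(1+k)Mv² = (7/10)Mv².
Energy conservation Mgh = ½(1+k)Mv² gives v = √(2gh/(1+k)) = √(2 × 9.8 × 2.57 / 1.4) = 5.998 m/s.
The angular speed follows from ω = v/R = 5.998/0.053 ≈ 113 rad/s.

ω ≈ 113 rad/s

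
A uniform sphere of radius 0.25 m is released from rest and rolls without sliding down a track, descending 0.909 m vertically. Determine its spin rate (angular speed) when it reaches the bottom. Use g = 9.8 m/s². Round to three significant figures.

The moment of inertia is (2/5)MR², giving k ≡ I/(MR²) = 0.4.
Pure rolling means v = ωR; then KE = ½Mv² + ½I(v/R)² = ½(1+k)Mv² = (7/10)Mv².
Energy conservation Mgh = ½(1+k)Mv² gives v = √(2gh/(1+k)) = √(2 × 9.8 × 0.909 / 1.4) = 3.567 m/s.
The angular speed follows from ω = v/R = 3.567/0.25 ≈ 14.3 rad/s.

ω ≈ 14.3 rad/s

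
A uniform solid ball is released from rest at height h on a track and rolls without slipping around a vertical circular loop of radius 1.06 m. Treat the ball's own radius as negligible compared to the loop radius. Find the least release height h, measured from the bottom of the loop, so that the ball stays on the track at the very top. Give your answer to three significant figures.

With I = (2/5)MR², the ratio k = I/(MR²) is 0.4.
At the top of the loop, the minimum-contact condition is Mg = Mv_top²/r, so v_top² = gr.
With ω = v/R, the kinetic energy at speed v is ½(1+k)Mv² = (7/10)Mv².
Energy conservation from release (height h) to the top (height 2r): Mgh = Mg(2r) + (7/10)M·gr.
Thus h_min = 2r + (1+k)r/2 = r(2 + 1.4/2) = 1.06 × 2.7 ≈ 2.86 m.

h_min ≈ 2.86 m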